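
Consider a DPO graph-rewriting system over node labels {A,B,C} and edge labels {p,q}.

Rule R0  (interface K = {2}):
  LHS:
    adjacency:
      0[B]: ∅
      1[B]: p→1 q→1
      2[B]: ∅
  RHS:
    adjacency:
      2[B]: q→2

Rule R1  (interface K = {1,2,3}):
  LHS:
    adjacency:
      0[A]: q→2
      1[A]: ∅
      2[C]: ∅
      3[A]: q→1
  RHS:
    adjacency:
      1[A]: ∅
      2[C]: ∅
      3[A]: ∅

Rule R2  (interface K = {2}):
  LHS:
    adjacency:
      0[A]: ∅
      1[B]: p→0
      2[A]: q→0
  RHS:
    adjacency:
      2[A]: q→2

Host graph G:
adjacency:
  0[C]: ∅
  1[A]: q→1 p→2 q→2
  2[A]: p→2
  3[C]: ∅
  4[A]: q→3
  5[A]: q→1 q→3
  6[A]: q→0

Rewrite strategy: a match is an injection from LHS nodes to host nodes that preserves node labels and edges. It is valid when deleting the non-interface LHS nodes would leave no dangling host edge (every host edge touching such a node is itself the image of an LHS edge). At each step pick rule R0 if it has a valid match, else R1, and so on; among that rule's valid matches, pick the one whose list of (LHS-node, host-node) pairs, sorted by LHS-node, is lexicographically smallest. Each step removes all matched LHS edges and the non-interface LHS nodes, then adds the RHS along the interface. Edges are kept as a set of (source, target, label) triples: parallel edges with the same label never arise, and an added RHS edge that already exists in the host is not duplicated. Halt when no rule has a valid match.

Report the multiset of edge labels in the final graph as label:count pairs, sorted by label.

Answer: p:2 q:2

Derivation:
initial: |V|=7 |E|=8  E = 1-q->1 1-p->2 1-q->2 2-p->2 4-q->3 5-q->1 5-q->3 6-q->0
step 1: apply R1 at {0↦4, 1↦1, 2↦3, 3↦5}  → |V|=6 |E|=6  E = 1-q->1 1-p->2 1-q->2 2-p->2 5-q->3 6-q->0
step 2: apply R1 at {0↦5, 1↦2, 2↦3, 3↦1}  → |V|=5 |E|=4  E = 1-q->1 1-p->2 2-p->2 6-q->0
normal form: no rule applies after step 2
NF edges: [(1, 1, 'q'), (1, 2, 'p'), (2, 2, 'p'), (6, 0, 'q')]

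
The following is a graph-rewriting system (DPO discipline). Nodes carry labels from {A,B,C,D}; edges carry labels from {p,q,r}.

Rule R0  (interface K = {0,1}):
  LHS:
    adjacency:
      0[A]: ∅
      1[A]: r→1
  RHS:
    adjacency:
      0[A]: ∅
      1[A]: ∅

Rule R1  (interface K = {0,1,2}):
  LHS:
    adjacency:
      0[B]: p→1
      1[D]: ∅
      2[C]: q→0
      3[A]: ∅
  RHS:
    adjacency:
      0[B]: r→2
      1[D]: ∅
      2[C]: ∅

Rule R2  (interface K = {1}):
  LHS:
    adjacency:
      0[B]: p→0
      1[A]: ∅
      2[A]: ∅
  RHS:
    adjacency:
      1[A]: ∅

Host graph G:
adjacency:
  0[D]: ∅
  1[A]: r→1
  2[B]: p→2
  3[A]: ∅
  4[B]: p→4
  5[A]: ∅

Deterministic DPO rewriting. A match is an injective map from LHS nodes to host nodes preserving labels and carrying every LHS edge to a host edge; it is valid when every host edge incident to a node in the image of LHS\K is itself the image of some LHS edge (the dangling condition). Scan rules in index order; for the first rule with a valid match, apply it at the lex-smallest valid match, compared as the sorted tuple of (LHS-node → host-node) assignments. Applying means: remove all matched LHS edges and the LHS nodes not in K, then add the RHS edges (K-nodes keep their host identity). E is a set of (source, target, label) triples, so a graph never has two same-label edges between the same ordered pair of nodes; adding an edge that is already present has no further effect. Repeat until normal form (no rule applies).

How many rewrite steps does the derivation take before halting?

[0] host  ⇒  6 nodes, 3 edges  {1-r->1 2-p->2 4-p->4}
[1] R0 @ {0↦3, 1↦1}  ⇒  6 nodes, 2 edges  {2-p->2 4-p->4}
[2] R2 @ {0↦2, 1↦1, 2↦3}  ⇒  4 nodes, 1 edges  {4-p->4}
[3] R2 @ {0↦4, 1↦1, 2↦5}  ⇒  2 nodes, 0 edges  {∅}
halt: no rule applies after step 3

Answer: 3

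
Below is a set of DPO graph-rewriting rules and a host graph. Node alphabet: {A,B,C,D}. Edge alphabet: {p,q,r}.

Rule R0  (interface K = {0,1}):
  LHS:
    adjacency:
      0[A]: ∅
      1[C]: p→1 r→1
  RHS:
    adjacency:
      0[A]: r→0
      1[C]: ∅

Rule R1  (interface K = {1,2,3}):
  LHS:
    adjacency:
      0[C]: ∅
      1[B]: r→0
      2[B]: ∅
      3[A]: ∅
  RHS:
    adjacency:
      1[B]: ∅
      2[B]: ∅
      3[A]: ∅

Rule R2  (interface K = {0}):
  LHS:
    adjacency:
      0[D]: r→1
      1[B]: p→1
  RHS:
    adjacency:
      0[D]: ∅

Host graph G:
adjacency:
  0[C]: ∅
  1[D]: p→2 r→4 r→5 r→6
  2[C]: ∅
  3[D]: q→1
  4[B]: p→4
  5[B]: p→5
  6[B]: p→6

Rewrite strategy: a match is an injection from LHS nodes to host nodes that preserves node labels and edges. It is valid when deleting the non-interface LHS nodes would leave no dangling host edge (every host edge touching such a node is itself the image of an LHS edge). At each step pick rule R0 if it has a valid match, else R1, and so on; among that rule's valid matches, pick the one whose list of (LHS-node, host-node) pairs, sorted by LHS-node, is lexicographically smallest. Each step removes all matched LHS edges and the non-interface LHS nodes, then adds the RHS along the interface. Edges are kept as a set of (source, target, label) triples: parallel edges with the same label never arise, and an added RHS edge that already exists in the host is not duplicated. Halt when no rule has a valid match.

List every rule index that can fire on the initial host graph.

Answer: [R2]

Derivation:
R0: no valid match — LHS pattern not found
R1: no valid match — LHS pattern not found
R2: 3 valid matches — {0↦1, 1↦4}, {0↦1, 1↦5}, {0↦1, 1↦6}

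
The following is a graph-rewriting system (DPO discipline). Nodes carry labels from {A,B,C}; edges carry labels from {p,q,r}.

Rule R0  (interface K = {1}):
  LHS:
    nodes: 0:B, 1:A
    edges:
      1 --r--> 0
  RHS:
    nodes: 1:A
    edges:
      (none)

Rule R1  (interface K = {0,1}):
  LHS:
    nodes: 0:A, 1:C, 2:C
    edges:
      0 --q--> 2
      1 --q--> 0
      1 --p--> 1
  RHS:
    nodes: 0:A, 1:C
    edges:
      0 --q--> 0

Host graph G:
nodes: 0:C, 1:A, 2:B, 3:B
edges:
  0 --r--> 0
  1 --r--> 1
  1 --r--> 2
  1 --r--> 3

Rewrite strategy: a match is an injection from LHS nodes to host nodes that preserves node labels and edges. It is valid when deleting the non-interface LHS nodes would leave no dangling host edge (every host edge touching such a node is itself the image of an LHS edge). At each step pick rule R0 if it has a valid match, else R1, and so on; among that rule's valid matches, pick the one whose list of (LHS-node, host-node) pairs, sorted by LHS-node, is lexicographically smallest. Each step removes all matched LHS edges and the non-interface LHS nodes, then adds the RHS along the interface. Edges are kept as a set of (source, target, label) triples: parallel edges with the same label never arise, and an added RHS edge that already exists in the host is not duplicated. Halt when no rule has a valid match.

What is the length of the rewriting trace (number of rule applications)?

start.  V:4 E:4  edges: 0-r->0 1-r->1 1-r->2 1-r->3
1. fire R0 via {0↦2, 1↦1}  →  V:3 E:3  edges: 0-r->0 1-r->1 1-r->3
2. fire R0 via {0↦3, 1↦1}  →  V:2 E:2  edges: 0-r->0 1-r->1
final graph: no rule applies after step 2

Answer: 2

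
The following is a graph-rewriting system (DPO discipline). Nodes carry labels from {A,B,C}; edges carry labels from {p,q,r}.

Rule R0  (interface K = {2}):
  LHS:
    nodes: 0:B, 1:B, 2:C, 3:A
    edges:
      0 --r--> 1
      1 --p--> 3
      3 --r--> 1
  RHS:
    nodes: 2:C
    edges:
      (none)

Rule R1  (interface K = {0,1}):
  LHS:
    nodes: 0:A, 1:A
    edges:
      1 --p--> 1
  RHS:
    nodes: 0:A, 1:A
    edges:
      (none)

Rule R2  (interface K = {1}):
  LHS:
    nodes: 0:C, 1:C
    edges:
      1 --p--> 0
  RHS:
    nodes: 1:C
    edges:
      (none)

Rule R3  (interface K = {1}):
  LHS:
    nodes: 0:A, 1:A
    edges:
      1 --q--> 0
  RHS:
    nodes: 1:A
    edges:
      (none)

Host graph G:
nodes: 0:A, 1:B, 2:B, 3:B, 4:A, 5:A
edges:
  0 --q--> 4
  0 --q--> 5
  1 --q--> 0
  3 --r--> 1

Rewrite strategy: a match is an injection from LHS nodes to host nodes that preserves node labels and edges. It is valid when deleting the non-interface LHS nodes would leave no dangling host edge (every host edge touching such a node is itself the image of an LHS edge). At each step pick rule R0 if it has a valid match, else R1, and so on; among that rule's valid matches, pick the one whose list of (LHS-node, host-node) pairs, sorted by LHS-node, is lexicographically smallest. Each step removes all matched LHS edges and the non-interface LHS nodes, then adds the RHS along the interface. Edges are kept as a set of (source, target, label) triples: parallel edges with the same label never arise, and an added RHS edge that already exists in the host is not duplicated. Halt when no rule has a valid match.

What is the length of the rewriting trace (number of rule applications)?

Answer: 2

Derivation:
[0] host  ⇒  6 nodes, 4 edges  {0-q->4 0-q->5 1-q->0 3-r->1}
[1] R3 @ {0↦4, 1↦0}  ⇒  5 nodes, 3 edges  {0-q->5 1-q->0 3-r->1}
[2] R3 @ {0↦5, 1↦0}  ⇒  4 nodes, 2 edges  {1-q->0 3-r->1}
final graph: no rule applies after step 2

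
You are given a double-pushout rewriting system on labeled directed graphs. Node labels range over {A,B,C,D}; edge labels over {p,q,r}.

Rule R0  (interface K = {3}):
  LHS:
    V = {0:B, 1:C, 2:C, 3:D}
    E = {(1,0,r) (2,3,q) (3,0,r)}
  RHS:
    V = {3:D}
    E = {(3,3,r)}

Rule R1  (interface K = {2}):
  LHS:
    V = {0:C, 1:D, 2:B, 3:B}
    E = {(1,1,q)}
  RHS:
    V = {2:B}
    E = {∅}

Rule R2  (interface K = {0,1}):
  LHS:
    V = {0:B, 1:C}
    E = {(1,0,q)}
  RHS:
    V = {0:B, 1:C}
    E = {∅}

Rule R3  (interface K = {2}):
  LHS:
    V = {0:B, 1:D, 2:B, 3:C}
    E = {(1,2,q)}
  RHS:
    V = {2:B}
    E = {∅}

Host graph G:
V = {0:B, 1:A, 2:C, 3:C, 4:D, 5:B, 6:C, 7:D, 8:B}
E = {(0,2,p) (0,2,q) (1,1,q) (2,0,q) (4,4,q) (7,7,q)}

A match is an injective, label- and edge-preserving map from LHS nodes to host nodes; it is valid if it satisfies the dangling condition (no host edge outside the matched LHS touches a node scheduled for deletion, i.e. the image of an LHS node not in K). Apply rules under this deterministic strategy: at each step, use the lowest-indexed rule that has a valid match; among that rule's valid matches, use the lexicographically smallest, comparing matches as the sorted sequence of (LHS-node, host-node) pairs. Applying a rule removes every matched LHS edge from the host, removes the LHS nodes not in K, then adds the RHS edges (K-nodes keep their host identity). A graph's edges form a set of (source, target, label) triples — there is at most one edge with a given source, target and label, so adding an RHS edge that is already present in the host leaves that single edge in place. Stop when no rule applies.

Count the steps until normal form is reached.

start.  V:9 E:6  edges: 0-p->2 0-q->2 1-q->1 2-q->0 4-q->4 7-q->7
1. fire R1 via {0↦3, 1↦4, 2↦0, 3↦5}  →  V:6 E:5  edges: 0-p->2 0-q->2 1-q->1 2-q->0 7-q->7
2. fire R1 via {0↦6, 1↦7, 2↦0, 3↦8}  →  V:3 E:4  edges: 0-p->2 0-q->2 1-q->1 2-q->0
3. fire R2 via {0↦0, 1↦2}  →  V:3 E:3  edges: 0-p->2 0-q->2 1-q->1
halt: no rule applies after step 3

Answer: 3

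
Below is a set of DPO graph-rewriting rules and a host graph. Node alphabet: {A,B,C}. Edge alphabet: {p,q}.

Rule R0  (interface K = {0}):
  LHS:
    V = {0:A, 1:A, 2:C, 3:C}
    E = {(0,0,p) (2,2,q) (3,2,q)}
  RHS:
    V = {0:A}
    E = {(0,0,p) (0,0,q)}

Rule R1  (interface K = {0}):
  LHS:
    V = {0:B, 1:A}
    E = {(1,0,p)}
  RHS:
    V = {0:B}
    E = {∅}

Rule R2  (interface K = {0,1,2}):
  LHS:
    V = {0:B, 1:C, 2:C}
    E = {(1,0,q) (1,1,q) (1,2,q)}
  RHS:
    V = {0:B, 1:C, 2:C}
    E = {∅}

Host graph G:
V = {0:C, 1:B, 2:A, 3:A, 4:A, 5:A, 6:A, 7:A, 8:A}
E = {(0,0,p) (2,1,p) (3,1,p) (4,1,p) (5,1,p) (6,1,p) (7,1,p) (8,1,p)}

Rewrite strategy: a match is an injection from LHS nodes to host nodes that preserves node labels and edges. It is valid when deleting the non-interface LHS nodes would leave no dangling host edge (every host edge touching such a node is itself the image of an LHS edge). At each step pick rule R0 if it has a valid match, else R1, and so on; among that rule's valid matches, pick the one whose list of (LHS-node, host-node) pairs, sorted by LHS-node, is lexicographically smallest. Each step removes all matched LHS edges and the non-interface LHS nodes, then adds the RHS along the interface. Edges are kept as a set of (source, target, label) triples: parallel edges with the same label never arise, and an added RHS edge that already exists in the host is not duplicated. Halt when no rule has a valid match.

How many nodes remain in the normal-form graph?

initial: |V|=9 |E|=8  E = 0-p->0 2-p->1 3-p->1 4-p->1 5-p->1 6-p->1 7-p->1 8-p->1
step 1: apply R1 at {0↦1, 1↦2}  → |V|=8 |E|=7  E = 0-p->0 3-p->1 4-p->1 5-p->1 6-p->1 7-p->1 8-p->1
step 2: apply R1 at {0↦1, 1↦3}  → |V|=7 |E|=6  E = 0-p->0 4-p->1 5-p->1 6-p->1 7-p->1 8-p->1
step 3: apply R1 at {0↦1, 1↦4}  → |V|=6 |E|=5  E = 0-p->0 5-p->1 6-p->1 7-p->1 8-p->1
step 4: apply R1 at {0↦1, 1↦5}  → |V|=5 |E|=4  E = 0-p->0 6-p->1 7-p->1 8-p->1
step 5: apply R1 at {0↦1, 1↦6}  → |V|=4 |E|=3  E = 0-p->0 7-p->1 8-p->1
step 6: apply R1 at {0↦1, 1↦7}  → |V|=3 |E|=2  E = 0-p->0 8-p->1
step 7: apply R1 at {0↦1, 1↦8}  → |V|=2 |E|=1  E = 0-p->0
final graph: no rule applies after step 7
NF nodes: {0:C, 1:B}

Answer: 2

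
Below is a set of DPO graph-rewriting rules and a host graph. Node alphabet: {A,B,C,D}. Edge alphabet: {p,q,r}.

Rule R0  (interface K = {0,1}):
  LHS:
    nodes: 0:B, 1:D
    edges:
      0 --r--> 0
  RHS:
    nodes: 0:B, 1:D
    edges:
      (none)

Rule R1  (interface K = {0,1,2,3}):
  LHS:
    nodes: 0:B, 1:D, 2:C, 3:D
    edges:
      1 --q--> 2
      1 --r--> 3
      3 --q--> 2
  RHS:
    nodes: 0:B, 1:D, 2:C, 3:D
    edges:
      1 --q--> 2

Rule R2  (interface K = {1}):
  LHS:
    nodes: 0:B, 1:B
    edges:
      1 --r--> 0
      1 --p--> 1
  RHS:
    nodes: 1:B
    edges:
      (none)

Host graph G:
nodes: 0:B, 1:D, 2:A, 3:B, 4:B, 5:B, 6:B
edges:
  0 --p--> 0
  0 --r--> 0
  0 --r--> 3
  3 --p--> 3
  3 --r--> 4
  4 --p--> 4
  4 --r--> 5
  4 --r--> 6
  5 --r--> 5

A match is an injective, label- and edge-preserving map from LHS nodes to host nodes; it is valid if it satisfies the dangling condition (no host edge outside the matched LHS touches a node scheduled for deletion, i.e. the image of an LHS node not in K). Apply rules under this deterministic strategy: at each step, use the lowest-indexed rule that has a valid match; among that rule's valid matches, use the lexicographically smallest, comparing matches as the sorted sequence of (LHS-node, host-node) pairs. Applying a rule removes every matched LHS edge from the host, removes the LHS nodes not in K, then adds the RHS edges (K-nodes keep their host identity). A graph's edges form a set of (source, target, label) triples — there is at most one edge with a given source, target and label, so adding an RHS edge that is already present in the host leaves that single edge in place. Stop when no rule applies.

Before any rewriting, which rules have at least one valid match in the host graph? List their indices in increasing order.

R0: 2 valid matches — {0↦0, 1↦1}, {0↦5, 1↦1}
R1: no valid match — LHS pattern not found
R2: 1 valid match — {0↦6, 1↦4}

Answer: [R0,R2]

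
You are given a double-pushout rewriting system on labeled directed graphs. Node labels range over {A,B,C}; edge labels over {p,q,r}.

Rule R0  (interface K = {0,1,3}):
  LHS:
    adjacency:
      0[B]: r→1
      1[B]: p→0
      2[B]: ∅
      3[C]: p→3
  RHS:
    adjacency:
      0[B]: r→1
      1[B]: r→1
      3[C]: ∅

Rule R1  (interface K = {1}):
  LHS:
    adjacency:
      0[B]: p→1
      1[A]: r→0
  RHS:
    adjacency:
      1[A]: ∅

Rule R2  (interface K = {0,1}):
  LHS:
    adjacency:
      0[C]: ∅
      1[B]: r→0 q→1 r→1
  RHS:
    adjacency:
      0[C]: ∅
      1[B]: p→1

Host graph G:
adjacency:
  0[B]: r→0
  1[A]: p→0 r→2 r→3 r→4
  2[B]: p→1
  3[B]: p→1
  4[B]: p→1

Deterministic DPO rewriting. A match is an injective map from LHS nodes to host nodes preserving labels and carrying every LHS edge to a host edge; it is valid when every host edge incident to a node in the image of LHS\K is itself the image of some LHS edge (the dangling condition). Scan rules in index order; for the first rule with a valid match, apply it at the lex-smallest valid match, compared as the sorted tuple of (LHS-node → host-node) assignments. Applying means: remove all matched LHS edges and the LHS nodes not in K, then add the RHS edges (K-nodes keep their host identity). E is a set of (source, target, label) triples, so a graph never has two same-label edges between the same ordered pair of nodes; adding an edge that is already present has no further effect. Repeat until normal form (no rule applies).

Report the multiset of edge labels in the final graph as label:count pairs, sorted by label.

start.  V:5 E:8  edges: 0-r->0 1-p->0 1-r->2 1-r->3 1-r->4 2-p->1 3-p->1 4-p->1
1. fire R1 via {0↦2, 1↦1}  →  V:4 E:6  edges: 0-r->0 1-p->0 1-r->3 1-r->4 3-p->1 4-p->1
2. fire R1 via {0↦3, 1↦1}  →  V:3 E:4  edges: 0-r->0 1-p->0 1-r->4 4-p->1
3. fire R1 via {0↦4, 1↦1}  →  V:2 E:2  edges: 0-r->0 1-p->0
normal form: no rule applies after step 3
NF edges: [(0, 0, 'r'), (1, 0, 'p')]

Answer: p:1 r:1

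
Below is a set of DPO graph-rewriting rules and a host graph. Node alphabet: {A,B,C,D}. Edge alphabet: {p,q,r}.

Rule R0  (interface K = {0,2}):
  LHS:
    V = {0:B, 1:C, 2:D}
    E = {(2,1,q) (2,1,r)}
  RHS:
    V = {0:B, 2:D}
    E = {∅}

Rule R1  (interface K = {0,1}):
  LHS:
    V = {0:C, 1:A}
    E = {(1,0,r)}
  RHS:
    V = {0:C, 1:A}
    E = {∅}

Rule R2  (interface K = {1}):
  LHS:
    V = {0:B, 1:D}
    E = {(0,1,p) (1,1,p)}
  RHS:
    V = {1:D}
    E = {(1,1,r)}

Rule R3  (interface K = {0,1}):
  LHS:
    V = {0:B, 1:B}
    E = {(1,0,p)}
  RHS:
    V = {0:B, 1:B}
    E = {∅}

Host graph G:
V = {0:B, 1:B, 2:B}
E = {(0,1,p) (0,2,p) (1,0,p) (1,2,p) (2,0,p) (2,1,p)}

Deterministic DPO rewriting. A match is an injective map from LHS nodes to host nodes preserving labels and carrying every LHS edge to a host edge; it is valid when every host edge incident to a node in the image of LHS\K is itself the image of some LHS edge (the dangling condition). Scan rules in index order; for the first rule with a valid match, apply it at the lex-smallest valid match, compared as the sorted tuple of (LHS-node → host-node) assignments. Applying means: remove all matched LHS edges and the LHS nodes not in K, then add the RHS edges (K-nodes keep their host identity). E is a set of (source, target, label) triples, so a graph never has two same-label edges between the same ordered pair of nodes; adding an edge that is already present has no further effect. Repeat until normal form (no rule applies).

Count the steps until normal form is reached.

Answer: 6

Derivation:
start.  V:3 E:6  edges: 0-p->1 0-p->2 1-p->0 1-p->2 2-p->0 2-p->1
1. fire R3 via {0↦0, 1↦1}  →  V:3 E:5  edges: 0-p->1 0-p->2 1-p->2 2-p->0 2-p->1
2. fire R3 via {0↦0, 1↦2}  →  V:3 E:4  edges: 0-p->1 0-p->2 1-p->2 2-p->1
3. fire R3 via {0↦1, 1↦0}  →  V:3 E:3  edges: 0-p->2 1-p->2 2-p->1
4. fire R3 via {0↦1, 1↦2}  →  V:3 E:2  edges: 0-p->2 1-p->2
5. fire R3 via {0↦2, 1↦0}  →  V:3 E:1  edges: 1-p->2
6. fire R3 via {0↦2, 1↦1}  →  V:3 E:0  edges: ∅
final graph: no rule applies after step 6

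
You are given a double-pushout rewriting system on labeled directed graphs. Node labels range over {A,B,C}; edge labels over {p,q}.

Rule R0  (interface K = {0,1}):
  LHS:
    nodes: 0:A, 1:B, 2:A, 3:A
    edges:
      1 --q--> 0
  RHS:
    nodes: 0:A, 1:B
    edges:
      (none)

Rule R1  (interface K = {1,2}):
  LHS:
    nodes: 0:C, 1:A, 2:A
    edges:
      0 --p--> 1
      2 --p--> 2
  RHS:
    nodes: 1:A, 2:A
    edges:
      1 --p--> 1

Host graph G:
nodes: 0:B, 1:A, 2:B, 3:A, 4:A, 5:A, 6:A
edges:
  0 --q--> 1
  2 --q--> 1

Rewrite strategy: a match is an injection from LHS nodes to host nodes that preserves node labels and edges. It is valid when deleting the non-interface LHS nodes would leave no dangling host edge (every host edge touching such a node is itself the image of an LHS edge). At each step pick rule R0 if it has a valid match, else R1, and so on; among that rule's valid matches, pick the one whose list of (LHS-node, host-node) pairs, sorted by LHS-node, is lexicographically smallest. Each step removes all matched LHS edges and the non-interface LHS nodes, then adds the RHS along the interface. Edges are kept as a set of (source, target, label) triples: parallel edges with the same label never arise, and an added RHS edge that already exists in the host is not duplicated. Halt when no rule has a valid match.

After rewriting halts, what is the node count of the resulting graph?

Answer: 3

Derivation:
initial: |V|=7 |E|=2  E = 0-q->1 2-q->1
step 1: apply R0 at {0↦1, 1↦0, 2↦3, 3↦4}  → |V|=5 |E|=1  E = 2-q->1
step 2: apply R0 at {0↦1, 1↦2, 2↦5, 3↦6}  → |V|=3 |E|=0  E = ∅
halt: no rule applies after step 2
NF nodes: {0:B, 1:A, 2:B}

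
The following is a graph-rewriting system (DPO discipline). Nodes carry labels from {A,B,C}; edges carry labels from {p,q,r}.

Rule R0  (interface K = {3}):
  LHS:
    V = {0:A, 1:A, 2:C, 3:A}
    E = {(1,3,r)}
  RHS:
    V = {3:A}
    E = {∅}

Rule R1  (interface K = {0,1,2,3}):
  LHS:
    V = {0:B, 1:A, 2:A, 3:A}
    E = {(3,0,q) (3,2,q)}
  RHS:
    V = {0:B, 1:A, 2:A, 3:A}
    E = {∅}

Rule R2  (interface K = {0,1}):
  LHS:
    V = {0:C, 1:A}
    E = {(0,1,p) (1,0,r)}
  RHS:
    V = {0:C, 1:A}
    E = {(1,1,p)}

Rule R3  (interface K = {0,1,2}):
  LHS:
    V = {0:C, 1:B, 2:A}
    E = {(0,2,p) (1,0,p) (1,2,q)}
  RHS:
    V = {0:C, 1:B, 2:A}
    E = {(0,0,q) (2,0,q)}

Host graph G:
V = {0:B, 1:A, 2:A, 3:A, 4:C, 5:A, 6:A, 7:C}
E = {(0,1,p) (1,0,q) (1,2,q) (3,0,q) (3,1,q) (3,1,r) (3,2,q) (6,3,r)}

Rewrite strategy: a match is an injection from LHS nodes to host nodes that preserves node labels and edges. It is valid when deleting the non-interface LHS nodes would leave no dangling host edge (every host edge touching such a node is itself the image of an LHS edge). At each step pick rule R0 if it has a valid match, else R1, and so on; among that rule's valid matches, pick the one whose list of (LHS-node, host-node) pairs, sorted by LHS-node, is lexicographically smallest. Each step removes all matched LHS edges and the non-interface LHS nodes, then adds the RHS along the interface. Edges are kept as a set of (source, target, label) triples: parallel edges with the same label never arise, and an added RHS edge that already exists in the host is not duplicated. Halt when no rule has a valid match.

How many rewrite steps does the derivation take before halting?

start.  V:8 E:8  edges: 0-p->1 1-q->0 1-q->2 3-q->0 3-q->1 3-r->1 3-q->2 6-r->3
1. fire R0 via {0↦5, 1↦6, 2↦4, 3↦3}  →  V:5 E:7  edges: 0-p->1 1-q->0 1-q->2 3-q->0 3-q->1 3-r->1 3-q->2
2. fire R1 via {0↦0, 1↦1, 2↦2, 3↦3}  →  V:5 E:5  edges: 0-p->1 1-q->0 1-q->2 3-q->1 3-r->1
3. fire R1 via {0↦0, 1↦3, 2↦2, 3↦1}  →  V:5 E:3  edges: 0-p->1 3-q->1 3-r->1
final graph: no rule applies after step 3

Answer: 3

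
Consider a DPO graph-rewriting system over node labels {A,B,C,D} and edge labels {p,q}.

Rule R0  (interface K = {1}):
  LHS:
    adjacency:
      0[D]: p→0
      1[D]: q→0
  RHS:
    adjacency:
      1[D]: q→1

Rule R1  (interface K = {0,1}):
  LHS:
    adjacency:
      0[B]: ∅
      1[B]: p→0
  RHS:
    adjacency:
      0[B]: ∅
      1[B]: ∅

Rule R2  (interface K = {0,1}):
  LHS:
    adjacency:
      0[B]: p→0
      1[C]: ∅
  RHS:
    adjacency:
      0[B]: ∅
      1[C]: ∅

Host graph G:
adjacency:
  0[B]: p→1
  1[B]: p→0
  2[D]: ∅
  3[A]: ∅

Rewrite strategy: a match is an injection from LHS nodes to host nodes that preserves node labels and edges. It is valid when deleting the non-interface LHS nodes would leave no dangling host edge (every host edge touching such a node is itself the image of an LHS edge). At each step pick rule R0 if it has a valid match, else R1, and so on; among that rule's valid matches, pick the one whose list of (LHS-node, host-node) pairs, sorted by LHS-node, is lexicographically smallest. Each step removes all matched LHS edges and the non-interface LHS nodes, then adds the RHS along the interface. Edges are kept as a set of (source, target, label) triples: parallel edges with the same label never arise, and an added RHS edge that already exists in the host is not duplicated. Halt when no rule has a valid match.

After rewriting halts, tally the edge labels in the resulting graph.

Answer: (no edges)

Steps:
start.  V:4 E:2  edges: 0-p->1 1-p->0
1. fire R1 via {0↦0, 1↦1}  →  V:4 E:1  edges: 0-p->1
2. fire R1 via {0↦1, 1↦0}  →  V:4 E:0  edges: ∅
final graph: no rule applies after step 2
NF edges: []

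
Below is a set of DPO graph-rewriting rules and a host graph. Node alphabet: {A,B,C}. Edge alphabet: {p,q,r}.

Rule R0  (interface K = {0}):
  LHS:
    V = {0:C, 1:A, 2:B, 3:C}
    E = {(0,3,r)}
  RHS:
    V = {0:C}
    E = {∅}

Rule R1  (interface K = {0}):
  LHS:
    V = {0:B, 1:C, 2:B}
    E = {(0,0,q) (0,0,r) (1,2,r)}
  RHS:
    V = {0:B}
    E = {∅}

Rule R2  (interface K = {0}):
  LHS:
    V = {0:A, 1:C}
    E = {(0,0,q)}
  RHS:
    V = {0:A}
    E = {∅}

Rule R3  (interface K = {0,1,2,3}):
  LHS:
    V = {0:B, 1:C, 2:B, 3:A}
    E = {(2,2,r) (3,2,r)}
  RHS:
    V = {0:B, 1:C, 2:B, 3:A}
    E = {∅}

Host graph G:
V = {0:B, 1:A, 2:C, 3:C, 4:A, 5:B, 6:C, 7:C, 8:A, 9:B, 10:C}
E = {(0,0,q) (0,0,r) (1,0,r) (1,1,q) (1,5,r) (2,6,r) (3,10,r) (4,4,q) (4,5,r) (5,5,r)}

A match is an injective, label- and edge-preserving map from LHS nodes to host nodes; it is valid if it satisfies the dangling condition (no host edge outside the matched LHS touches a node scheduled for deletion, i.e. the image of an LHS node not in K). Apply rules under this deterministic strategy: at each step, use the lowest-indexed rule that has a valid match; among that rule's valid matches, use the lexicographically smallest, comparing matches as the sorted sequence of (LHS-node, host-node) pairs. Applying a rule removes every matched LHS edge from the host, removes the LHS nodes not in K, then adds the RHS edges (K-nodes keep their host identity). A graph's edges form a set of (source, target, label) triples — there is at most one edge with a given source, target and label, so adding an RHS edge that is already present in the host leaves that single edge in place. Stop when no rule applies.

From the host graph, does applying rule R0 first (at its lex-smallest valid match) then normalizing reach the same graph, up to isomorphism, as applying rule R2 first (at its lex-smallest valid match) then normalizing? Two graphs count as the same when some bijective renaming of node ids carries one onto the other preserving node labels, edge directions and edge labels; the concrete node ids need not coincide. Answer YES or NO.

Answer: YES

Steps:
branch R0-first: apply at {0↦2, 1↦8, 2↦9, 3↦6} → |E|=9, then 4 more step(s) → NF |V|=6 |E|=3 V={0:B, 1:A, 3:C, 4:A, 5:B, 10:C} E=0-q->0 3-r->10 4-r->5
branch R2-first: apply at {0↦1, 1↦7} → |E|=9, then 4 more step(s) → NF |V|=6 |E|=3 V={0:B, 1:A, 3:C, 4:A, 5:B, 10:C} E=0-q->0 3-r->10 4-r->5
graphs isomorphic (equal up to label-preserving node renaming)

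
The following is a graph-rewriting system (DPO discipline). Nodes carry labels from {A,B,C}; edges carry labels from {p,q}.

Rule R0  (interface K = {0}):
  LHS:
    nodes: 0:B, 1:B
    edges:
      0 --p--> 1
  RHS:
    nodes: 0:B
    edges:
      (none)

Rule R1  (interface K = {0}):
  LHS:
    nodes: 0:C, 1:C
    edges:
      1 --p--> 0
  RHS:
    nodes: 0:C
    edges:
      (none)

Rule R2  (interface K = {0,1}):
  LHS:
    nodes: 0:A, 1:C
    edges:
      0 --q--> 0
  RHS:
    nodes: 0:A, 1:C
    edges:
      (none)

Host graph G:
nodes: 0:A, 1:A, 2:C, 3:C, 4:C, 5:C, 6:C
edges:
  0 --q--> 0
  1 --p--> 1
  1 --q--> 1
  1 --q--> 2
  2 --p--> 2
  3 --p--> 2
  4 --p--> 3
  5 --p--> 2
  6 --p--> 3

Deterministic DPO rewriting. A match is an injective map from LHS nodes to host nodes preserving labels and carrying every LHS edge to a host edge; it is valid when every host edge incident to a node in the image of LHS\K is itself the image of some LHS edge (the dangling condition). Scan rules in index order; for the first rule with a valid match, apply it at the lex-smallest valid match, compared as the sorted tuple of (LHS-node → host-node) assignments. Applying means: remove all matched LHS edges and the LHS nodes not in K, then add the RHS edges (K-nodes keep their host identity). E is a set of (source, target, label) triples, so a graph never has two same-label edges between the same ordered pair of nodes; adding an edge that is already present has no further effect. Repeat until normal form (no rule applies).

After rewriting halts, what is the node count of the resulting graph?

Answer: 3

Steps:
[0] host  ⇒  7 nodes, 9 edges  {0-q->0 1-p->1 1-q->1 1-q->2 2-p->2 3-p->2 4-p->3 5-p->2 6-p->3}
[1] R1 @ {0↦2, 1↦5}  ⇒  6 nodes, 8 edges  {0-q->0 1-p->1 1-q->1 1-q->2 2-p->2 3-p->2 4-p->3 6-p->3}
[2] R1 @ {0↦3, 1↦4}  ⇒  5 nodes, 7 edges  {0-q->0 1-p->1 1-q->1 1-q->2 2-p->2 3-p->2 6-p->3}
[3] R1 @ {0↦3, 1↦6}  ⇒  4 nodes, 6 edges  {0-q->0 1-p->1 1-q->1 1-q->2 2-p->2 3-p->2}
[4] R1 @ {0↦2, 1↦3}  ⇒  3 nodes, 5 edges  {0-q->0 1-p->1 1-q->1 1-q->2 2-p->2}
[5] R2 @ {0↦0, 1↦2}  ⇒  3 nodes, 4 edges  {1-p->1 1-q->1 1-q->2 2-p->2}
[6] R2 @ {0↦1, 1↦2}  ⇒  3 nodes, 3 edges  {1-p->1 1-q->2 2-p->2}
halt: no rule applies after step 6
NF nodes: {0:A, 1:A, 2:C}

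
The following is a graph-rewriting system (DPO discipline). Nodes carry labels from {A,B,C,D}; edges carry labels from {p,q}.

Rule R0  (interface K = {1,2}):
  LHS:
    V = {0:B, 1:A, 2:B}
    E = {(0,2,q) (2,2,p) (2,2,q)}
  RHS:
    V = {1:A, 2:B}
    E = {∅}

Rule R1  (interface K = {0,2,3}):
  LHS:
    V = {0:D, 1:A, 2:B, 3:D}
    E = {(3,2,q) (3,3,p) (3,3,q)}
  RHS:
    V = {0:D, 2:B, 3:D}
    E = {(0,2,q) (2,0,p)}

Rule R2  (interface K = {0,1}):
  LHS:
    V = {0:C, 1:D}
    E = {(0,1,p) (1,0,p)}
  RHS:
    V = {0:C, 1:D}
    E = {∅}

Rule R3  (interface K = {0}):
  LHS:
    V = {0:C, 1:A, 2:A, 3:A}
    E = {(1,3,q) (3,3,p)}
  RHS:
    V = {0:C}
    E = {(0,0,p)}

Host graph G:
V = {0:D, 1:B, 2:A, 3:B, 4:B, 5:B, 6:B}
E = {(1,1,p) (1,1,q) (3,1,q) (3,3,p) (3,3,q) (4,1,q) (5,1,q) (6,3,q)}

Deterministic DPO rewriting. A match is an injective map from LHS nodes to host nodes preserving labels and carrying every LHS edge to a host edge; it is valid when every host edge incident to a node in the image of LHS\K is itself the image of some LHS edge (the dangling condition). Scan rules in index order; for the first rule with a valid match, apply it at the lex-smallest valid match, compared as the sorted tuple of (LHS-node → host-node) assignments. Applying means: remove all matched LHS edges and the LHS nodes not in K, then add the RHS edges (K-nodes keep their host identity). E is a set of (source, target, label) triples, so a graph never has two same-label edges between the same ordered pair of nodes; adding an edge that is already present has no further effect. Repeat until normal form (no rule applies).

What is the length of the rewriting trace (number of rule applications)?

start.  V:7 E:8  edges: 1-p->1 1-q->1 3-q->1 3-p->3 3-q->3 4-q->1 5-q->1 6-q->3
1. fire R0 via {0↦4, 1↦2, 2↦1}  →  V:6 E:5  edges: 3-q->1 3-p->3 3-q->3 5-q->1 6-q->3
2. fire R0 via {0↦6, 1↦2, 2↦3}  →  V:5 E:2  edges: 3-q->1 5-q->1
normal form: no rule applies after step 2

Answer: 2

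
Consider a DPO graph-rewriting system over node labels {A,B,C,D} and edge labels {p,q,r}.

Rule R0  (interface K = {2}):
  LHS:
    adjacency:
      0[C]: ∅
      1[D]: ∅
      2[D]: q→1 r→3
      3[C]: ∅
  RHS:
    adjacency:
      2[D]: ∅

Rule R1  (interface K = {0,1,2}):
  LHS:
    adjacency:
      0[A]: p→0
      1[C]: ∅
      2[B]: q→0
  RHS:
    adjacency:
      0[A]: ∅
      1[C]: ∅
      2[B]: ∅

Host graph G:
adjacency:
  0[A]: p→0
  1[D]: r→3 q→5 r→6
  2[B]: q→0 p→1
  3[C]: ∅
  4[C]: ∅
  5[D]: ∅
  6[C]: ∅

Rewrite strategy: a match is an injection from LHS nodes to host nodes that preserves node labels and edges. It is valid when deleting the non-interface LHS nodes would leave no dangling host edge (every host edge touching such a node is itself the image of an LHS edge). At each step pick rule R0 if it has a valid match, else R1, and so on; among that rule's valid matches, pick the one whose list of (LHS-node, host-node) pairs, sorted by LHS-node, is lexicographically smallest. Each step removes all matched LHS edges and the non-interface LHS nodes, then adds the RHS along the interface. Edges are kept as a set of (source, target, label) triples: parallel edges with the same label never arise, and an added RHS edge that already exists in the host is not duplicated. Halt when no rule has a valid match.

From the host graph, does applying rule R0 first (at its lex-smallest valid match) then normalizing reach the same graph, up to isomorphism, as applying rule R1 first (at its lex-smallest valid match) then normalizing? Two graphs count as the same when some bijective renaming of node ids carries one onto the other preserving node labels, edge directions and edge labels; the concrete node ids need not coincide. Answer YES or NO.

Answer: YES

Steps:
branch R0-first: apply at {0↦4, 1↦5, 2↦1, 3↦3} → |E|=4, then 1 more step(s) → NF |V|=4 |E|=2 V={0:A, 1:D, 2:B, 6:C} E=1-r->6 2-p->1
branch R1-first: apply at {0↦0, 1↦3, 2↦2} → |E|=4, then 1 more step(s) → NF |V|=4 |E|=2 V={0:A, 1:D, 2:B, 6:C} E=1-r->6 2-p->1
graphs isomorphic (equal up to label-preserving node renaming)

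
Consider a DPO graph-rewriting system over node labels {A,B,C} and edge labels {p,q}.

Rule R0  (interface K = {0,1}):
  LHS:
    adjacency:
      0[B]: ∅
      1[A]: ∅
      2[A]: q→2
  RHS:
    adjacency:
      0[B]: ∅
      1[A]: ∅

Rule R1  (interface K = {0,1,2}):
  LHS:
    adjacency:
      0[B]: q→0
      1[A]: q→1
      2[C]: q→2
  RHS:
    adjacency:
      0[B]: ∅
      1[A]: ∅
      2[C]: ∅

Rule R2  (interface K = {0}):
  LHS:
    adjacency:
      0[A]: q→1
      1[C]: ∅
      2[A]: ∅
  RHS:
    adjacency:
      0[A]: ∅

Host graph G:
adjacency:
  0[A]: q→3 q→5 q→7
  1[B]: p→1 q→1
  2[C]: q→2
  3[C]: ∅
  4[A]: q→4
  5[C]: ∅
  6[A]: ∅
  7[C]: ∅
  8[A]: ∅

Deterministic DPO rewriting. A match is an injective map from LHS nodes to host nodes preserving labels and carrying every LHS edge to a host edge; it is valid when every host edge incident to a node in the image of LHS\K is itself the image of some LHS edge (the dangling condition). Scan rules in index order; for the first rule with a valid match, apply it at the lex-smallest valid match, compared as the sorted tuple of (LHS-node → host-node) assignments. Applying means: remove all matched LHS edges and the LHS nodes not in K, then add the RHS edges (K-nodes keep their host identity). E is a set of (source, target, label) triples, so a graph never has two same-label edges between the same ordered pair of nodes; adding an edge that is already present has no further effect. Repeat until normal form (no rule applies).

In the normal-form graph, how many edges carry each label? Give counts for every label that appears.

Answer: p:1 q:3

Derivation:
[0] host  ⇒  9 nodes, 7 edges  {0-q->3 0-q->5 0-q->7 1-p->1 1-q->1 2-q->2 4-q->4}
[1] R0 @ {0↦1, 1↦0, 2↦4}  ⇒  8 nodes, 6 edges  {0-q->3 0-q->5 0-q->7 1-p->1 1-q->1 2-q->2}
[2] R2 @ {0↦0, 1↦3, 2↦6}  ⇒  6 nodes, 5 edges  {0-q->5 0-q->7 1-p->1 1-q->1 2-q->2}
[3] R2 @ {0↦0, 1↦5, 2↦8}  ⇒  4 nodes, 4 edges  {0-q->7 1-p->1 1-q->1 2-q->2}
final graph: no rule applies after step 3
NF edges: [(0, 7, 'q'), (1, 1, 'p'), (1, 1, 'q'), (2, 2, 'q')]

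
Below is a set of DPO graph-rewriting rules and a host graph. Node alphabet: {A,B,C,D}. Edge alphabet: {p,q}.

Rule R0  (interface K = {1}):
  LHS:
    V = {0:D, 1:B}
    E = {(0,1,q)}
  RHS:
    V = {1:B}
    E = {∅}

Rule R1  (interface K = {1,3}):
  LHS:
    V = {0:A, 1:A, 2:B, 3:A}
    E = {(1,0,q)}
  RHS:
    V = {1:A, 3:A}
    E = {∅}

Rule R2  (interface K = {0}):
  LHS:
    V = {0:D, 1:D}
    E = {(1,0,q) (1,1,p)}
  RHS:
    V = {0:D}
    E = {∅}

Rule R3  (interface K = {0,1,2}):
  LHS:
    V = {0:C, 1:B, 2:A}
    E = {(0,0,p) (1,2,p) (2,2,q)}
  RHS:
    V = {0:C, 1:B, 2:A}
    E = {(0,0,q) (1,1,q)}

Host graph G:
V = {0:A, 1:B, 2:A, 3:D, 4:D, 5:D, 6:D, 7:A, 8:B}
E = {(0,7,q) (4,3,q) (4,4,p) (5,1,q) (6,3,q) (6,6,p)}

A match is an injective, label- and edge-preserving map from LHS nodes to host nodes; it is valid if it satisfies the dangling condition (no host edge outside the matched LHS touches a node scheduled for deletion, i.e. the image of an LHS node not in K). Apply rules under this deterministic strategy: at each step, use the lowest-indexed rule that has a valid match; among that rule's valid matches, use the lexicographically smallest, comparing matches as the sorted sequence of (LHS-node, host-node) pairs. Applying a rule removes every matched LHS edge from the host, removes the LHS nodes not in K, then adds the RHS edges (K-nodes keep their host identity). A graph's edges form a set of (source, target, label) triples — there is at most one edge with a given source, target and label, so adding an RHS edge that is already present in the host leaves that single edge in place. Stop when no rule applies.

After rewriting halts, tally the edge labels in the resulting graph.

Answer: (no edges)

Rewrite trace:
start.  V:9 E:6  edges: 0-q->7 4-q->3 4-p->4 5-q->1 6-q->3 6-p->6
1. fire R0 via {0↦5, 1↦1}  →  V:8 E:5  edges: 0-q->7 4-q->3 4-p->4 6-q->3 6-p->6
2. fire R1 via {0↦7, 1↦0, 2↦1, 3↦2}  →  V:6 E:4  edges: 4-q->3 4-p->4 6-q->3 6-p->6
3. fire R2 via {0↦3, 1↦4}  →  V:5 E:2  edges: 6-q->3 6-p->6
4. fire R2 via {0↦3, 1↦6}  →  V:4 E:0  edges: ∅
normal form: no rule applies after step 4
NF edges: []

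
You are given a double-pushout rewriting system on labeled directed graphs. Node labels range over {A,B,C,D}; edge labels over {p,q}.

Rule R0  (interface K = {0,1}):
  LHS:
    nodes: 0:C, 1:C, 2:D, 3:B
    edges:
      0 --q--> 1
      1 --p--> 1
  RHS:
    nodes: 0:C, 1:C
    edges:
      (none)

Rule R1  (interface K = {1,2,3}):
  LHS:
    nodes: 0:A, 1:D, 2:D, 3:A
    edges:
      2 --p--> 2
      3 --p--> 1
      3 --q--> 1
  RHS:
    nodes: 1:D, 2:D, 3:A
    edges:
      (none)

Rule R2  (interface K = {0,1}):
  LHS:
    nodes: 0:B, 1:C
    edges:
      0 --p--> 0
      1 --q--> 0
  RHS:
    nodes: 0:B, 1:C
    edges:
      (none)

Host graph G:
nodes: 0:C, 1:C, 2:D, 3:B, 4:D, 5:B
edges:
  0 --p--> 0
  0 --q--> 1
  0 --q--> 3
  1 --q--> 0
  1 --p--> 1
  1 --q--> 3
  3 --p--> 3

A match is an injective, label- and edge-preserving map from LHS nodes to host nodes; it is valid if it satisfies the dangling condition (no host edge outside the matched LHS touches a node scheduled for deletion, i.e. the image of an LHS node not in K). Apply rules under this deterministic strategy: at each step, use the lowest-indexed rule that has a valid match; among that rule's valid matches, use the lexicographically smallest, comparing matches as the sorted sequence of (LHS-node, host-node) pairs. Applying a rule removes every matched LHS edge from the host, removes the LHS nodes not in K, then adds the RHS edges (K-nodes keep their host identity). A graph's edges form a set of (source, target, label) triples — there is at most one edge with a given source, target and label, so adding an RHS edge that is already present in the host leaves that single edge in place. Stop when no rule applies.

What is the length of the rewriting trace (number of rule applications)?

[0] host  ⇒  6 nodes, 7 edges  {0-p->0 0-q->1 0-q->3 1-q->0 1-p->1 1-q->3 3-p->3}
[1] R0 @ {0↦0, 1↦1, 2↦2, 3↦5}  ⇒  4 nodes, 5 edges  {0-p->0 0-q->3 1-q->0 1-q->3 3-p->3}
[2] R2 @ {0↦3, 1↦0}  ⇒  4 nodes, 3 edges  {0-p->0 1-q->0 1-q->3}
normal form: no rule applies after step 2

Answer: 2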